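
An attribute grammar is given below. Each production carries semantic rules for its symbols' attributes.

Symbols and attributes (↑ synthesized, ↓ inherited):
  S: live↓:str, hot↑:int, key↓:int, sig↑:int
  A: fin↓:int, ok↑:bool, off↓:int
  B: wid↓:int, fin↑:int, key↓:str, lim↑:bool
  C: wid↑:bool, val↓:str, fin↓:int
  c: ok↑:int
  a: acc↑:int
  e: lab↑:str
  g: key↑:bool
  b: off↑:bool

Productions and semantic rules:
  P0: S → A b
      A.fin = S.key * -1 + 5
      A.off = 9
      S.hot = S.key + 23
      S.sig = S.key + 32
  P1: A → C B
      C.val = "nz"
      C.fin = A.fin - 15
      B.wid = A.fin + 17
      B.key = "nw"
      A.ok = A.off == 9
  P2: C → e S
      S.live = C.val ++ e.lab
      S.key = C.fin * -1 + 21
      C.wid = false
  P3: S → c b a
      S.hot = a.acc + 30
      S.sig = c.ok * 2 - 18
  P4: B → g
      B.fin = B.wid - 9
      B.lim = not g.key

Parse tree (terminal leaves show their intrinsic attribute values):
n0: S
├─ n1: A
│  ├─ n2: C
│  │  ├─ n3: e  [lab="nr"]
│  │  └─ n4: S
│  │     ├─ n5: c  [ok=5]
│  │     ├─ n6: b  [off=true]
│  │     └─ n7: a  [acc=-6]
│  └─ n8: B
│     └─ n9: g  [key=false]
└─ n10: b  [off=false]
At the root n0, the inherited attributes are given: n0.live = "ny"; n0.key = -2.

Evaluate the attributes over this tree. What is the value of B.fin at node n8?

1. n0.live = "ny"  [given at root]
2. n0.key = -2  [given at root]
3. n1.fin = 7  [S.key * -1 + 5]
4. n1.off = 9  [9]
5. n2.val = "nz"  ["nz"]
6. n2.fin = -8  [A.fin - 15]
7. n3.lab = "nr"  [terminal]
8. n4.live = "nznr"  [C.val ++ e.lab]
9. n4.key = 29  [C.fin * -1 + 21]
10. n5.ok = 5  [terminal]
11. n6.off = true  [terminal]
12. n7.acc = -6  [terminal]
13. n4.hot = 24  [a.acc + 30]
14. n4.sig = -8  [c.ok * 2 - 18]
15. n2.wid = false  [false]
16. n8.wid = 24  [A.fin + 17]
17. n8.key = "nw"  ["nw"]
18. n9.key = false  [terminal]
19. n8.fin = 15  [B.wid - 9]
20. n8.lim = true  [not g.key]
21. n1.ok = true  [A.off == 9]
22. n10.off = false  [terminal]
23. n0.hot = 21  [S.key + 23]
24. n0.sig = 30  [S.key + 32]

15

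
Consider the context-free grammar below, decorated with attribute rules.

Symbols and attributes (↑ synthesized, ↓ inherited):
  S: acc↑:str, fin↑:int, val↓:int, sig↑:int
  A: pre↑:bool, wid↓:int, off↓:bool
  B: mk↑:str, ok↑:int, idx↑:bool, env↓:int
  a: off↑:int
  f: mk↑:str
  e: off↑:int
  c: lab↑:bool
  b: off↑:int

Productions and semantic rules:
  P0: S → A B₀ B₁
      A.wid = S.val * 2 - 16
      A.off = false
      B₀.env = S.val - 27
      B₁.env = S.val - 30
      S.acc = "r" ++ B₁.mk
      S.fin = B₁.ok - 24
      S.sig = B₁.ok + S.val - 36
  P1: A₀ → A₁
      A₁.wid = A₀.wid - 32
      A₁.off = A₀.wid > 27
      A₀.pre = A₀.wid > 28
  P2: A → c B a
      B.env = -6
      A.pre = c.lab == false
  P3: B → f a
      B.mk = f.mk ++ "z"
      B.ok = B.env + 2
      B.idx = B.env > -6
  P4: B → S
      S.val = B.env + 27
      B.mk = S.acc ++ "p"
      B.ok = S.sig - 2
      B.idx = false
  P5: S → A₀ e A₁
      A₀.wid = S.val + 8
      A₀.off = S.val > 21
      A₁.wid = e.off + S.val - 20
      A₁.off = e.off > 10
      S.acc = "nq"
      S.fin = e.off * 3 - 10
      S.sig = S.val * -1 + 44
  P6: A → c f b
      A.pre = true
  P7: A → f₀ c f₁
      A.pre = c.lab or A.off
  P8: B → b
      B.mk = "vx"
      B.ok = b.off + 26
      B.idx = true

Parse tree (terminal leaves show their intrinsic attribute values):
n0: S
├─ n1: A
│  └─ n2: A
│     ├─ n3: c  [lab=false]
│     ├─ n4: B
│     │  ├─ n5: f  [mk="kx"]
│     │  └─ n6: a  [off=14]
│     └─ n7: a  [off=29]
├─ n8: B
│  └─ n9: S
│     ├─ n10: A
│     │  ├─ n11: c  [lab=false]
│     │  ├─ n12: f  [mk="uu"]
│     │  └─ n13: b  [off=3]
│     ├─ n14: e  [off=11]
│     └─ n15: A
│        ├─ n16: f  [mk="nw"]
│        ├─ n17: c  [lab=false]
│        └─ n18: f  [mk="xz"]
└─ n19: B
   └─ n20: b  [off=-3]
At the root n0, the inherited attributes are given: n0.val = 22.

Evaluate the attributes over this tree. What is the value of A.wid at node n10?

30

1. n0.val = 22  [given at root]
2. n1.wid = 28  [S.val * 2 - 16]
3. n1.off = false  [false]
4. n2.wid = -4  [A₀.wid - 32]
5. n2.off = true  [A₀.wid > 27]
6. n3.lab = false  [terminal]
7. n4.env = -6  [-6]
8. n5.mk = "kx"  [terminal]
9. n6.off = 14  [terminal]
10. n4.mk = "kxz"  [f.mk ++ "z"]
11. n4.ok = -4  [B.env + 2]
12. n4.idx = false  [B.env > -6]
13. n7.off = 29  [terminal]
14. n2.pre = true  [c.lab == false]
15. n1.pre = false  [A₀.wid > 28]
16. n8.env = -5  [S.val - 27]
17. n9.val = 22  [B.env + 27]
18. n10.wid = 30  [S.val + 8]
19. n10.off = true  [S.val > 21]
20. n11.lab = false  [terminal]
21. n12.mk = "uu"  [terminal]
22. n13.off = 3  [terminal]
23. n10.pre = true  [true]
24. n14.off = 11  [terminal]
25. n15.wid = 13  [e.off + S.val - 20]
26. n15.off = true  [e.off > 10]
27. n16.mk = "nw"  [terminal]
28. n17.lab = false  [terminal]
29. n18.mk = "xz"  [terminal]
30. n15.pre = true  [c.lab or A.off]
31. n9.acc = "nq"  ["nq"]
32. n9.fin = 23  [e.off * 3 - 10]
33. n9.sig = 22  [S.val * -1 + 44]
34. n8.mk = "nqp"  [S.acc ++ "p"]
35. n8.ok = 20  [S.sig - 2]
36. n8.idx = false  [false]
37. n19.env = -8  [S.val - 30]
38. n20.off = -3  [terminal]
39. n19.mk = "vx"  ["vx"]
40. n19.ok = 23  [b.off + 26]
41. n19.idx = true  [true]
42. n0.acc = "rvx"  ["r" ++ B₁.mk]
43. n0.fin = -1  [B₁.ok - 24]
44. n0.sig = 9  [B₁.ok + S.val - 36]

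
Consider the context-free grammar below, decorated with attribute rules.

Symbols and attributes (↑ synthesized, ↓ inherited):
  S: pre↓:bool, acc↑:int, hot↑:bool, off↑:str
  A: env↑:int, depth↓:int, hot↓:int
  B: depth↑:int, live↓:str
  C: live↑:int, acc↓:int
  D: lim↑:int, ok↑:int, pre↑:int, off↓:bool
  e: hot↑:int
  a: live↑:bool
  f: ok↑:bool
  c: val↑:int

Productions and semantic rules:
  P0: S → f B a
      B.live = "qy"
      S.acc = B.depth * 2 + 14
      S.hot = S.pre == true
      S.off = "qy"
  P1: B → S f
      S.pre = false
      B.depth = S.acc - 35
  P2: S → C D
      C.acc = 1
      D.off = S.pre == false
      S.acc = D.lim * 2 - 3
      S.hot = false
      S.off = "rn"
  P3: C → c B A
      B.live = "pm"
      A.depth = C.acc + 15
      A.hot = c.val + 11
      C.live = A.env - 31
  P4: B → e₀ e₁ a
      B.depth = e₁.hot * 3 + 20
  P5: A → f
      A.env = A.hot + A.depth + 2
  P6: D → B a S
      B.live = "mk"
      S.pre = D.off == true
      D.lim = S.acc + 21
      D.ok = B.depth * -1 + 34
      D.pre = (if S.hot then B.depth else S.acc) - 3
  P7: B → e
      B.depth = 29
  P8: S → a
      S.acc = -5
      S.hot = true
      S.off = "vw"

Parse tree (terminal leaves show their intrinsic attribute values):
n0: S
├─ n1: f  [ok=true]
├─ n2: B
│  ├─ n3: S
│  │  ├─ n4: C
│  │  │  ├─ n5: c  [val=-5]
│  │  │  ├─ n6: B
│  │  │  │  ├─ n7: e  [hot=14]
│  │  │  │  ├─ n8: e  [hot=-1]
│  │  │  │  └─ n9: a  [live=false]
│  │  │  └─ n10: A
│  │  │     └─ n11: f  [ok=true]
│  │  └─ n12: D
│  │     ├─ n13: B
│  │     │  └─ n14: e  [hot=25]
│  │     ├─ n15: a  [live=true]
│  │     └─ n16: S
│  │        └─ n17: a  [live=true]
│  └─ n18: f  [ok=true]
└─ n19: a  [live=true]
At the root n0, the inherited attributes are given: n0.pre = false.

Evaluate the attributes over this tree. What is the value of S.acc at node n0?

1. n0.pre = false  [given at root]
2. n1.ok = true  [terminal]
3. n2.live = "qy"  ["qy"]
4. n3.pre = false  [false]
5. n4.acc = 1  [1]
6. n5.val = -5  [terminal]
7. n6.live = "pm"  ["pm"]
8. n7.hot = 14  [terminal]
9. n8.hot = -1  [terminal]
10. n9.live = false  [terminal]
11. n6.depth = 17  [e₁.hot * 3 + 20]
12. n10.depth = 16  [C.acc + 15]
13. n10.hot = 6  [c.val + 11]
14. n11.ok = true  [terminal]
15. n10.env = 24  [A.hot + A.depth + 2]
16. n4.live = -7  [A.env - 31]
17. n12.off = true  [S.pre == false]
18. n13.live = "mk"  ["mk"]
19. n14.hot = 25  [terminal]
20. n13.depth = 29  [29]
21. n15.live = true  [terminal]
22. n16.pre = true  [D.off == true]
23. n17.live = true  [terminal]
24. n16.acc = -5  [-5]
25. n16.hot = true  [true]
26. n16.off = "vw"  ["vw"]
27. n12.lim = 16  [S.acc + 21]
28. n12.ok = 5  [B.depth * -1 + 34]
29. n12.pre = 26  [(if S.hot then B.depth else S.acc) - 3]
30. n3.acc = 29  [D.lim * 2 - 3]
31. n3.hot = false  [false]
32. n3.off = "rn"  ["rn"]
33. n18.ok = true  [terminal]
34. n2.depth = -6  [S.acc - 35]
35. n19.live = true  [terminal]
36. n0.acc = 2  [B.depth * 2 + 14]
37. n0.hot = false  [S.pre == true]
38. n0.off = "qy"  ["qy"]

2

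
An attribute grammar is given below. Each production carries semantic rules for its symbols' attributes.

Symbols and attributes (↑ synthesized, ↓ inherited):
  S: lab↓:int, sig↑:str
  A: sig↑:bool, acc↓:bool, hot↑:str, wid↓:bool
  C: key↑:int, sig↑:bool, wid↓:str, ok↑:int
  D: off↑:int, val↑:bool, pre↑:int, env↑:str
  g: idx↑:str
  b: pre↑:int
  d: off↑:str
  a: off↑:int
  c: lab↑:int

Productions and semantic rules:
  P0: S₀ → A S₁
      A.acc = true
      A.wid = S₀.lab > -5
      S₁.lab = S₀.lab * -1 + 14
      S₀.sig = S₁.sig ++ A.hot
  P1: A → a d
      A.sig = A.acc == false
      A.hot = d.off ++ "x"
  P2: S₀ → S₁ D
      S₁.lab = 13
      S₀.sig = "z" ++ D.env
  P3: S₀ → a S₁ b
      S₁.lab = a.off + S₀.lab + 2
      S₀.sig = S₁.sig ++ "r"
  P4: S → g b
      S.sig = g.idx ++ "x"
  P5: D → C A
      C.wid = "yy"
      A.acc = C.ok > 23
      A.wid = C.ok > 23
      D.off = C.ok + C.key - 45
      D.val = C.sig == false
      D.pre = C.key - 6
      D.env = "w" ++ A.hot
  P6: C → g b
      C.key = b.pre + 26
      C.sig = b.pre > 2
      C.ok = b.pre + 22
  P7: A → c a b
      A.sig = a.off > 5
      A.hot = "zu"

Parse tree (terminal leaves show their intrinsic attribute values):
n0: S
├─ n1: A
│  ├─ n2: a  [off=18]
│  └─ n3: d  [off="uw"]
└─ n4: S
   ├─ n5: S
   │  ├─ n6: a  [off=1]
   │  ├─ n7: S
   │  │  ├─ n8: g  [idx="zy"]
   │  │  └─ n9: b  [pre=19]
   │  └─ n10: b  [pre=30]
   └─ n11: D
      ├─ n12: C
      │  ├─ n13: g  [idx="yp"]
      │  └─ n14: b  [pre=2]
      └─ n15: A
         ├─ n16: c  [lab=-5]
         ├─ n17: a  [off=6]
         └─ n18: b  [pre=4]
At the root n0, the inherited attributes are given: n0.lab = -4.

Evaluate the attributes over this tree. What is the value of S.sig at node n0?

1. n0.lab = -4  [given at root]
2. n1.acc = true  [true]
3. n1.wid = true  [S₀.lab > -5]
4. n2.off = 18  [terminal]
5. n3.off = "uw"  [terminal]
6. n1.sig = false  [A.acc == false]
7. n1.hot = "uwx"  [d.off ++ "x"]
8. n4.lab = 18  [S₀.lab * -1 + 14]
9. n5.lab = 13  [13]
10. n6.off = 1  [terminal]
11. n7.lab = 16  [a.off + S₀.lab + 2]
12. n8.idx = "zy"  [terminal]
13. n9.pre = 19  [terminal]
14. n7.sig = "zyx"  [g.idx ++ "x"]
15. n10.pre = 30  [terminal]
16. n5.sig = "zyxr"  [S₁.sig ++ "r"]
17. n12.wid = "yy"  ["yy"]
18. n13.idx = "yp"  [terminal]
19. n14.pre = 2  [terminal]
20. n12.key = 28  [b.pre + 26]
21. n12.sig = false  [b.pre > 2]
22. n12.ok = 24  [b.pre + 22]
23. n15.acc = true  [C.ok > 23]
24. n15.wid = true  [C.ok > 23]
25. n16.lab = -5  [terminal]
26. n17.off = 6  [terminal]
27. n18.pre = 4  [terminal]
28. n15.sig = true  [a.off > 5]
29. n15.hot = "zu"  ["zu"]
30. n11.off = 7  [C.ok + C.key - 45]
31. n11.val = true  [C.sig == false]
32. n11.pre = 22  [C.key - 6]
33. n11.env = "wzu"  ["w" ++ A.hot]
34. n4.sig = "zwzu"  ["z" ++ D.env]
35. n0.sig = "zwzuuwx"  [S₁.sig ++ A.hot]

"zwzuuwx"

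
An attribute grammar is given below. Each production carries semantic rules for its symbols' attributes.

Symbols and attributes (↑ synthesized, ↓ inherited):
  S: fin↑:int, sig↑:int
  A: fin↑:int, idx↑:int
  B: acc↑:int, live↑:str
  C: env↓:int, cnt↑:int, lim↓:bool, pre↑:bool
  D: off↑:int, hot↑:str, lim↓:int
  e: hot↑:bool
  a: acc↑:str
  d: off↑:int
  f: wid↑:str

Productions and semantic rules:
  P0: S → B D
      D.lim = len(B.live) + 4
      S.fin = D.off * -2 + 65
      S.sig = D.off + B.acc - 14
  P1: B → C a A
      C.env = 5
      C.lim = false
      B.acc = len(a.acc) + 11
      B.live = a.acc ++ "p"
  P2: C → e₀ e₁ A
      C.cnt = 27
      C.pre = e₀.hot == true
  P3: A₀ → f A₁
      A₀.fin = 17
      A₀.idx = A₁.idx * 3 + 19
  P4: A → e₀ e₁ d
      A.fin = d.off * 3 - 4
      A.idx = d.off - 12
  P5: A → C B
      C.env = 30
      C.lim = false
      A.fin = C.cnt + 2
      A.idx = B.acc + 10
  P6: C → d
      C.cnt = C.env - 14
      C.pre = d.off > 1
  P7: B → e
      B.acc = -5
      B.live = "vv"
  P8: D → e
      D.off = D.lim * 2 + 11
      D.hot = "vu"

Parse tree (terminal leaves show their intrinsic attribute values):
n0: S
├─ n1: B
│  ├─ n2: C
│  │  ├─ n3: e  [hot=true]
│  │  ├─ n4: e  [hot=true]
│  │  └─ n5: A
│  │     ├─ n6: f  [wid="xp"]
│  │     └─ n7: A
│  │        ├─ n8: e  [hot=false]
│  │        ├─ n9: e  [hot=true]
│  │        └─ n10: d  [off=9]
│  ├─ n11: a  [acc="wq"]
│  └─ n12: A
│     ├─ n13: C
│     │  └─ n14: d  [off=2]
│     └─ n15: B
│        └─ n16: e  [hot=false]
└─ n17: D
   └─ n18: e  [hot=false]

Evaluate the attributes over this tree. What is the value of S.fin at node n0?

1. n2.env = 5  [5]
2. n2.lim = false  [false]
3. n3.hot = true  [terminal]
4. n4.hot = true  [terminal]
5. n6.wid = "xp"  [terminal]
6. n8.hot = false  [terminal]
7. n9.hot = true  [terminal]
8. n10.off = 9  [terminal]
9. n7.fin = 23  [d.off * 3 - 4]
10. n7.idx = -3  [d.off - 12]
11. n5.fin = 17  [17]
12. n5.idx = 10  [A₁.idx * 3 + 19]
13. n2.cnt = 27  [27]
14. n2.pre = true  [e₀.hot == true]
15. n11.acc = "wq"  [terminal]
16. n13.env = 30  [30]
17. n13.lim = false  [false]
18. n14.off = 2  [terminal]
19. n13.cnt = 16  [C.env - 14]
20. n13.pre = true  [d.off > 1]
21. n16.hot = false  [terminal]
22. n15.acc = -5  [-5]
23. n15.live = "vv"  ["vv"]
24. n12.fin = 18  [C.cnt + 2]
25. n12.idx = 5  [B.acc + 10]
26. n1.acc = 13  [len(a.acc) + 11]
27. n1.live = "wqp"  [a.acc ++ "p"]
28. n17.lim = 7  [len(B.live) + 4]
29. n18.hot = false  [terminal]
30. n17.off = 25  [D.lim * 2 + 11]
31. n17.hot = "vu"  ["vu"]
32. n0.fin = 15  [D.off * -2 + 65]
33. n0.sig = 24  [D.off + B.acc - 14]

15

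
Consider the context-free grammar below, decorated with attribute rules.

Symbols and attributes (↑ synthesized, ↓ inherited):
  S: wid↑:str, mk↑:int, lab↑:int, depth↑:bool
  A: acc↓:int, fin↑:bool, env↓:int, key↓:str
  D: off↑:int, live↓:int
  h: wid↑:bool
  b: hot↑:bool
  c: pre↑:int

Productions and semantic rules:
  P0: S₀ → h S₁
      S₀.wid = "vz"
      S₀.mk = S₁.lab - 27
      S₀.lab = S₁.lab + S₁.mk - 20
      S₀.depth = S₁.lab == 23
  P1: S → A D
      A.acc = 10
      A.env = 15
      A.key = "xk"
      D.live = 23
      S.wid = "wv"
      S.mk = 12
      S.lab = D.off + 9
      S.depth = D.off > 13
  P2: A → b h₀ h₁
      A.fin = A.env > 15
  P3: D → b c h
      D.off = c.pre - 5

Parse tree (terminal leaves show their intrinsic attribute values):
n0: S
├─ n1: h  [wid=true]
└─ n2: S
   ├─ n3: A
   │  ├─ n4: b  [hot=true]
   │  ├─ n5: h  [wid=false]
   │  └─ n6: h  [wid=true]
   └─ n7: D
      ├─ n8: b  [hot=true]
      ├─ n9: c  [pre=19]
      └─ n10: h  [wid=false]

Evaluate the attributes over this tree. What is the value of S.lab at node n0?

1. n1.wid = true  [terminal]
2. n3.acc = 10  [10]
3. n3.env = 15  [15]
4. n3.key = "xk"  ["xk"]
5. n4.hot = true  [terminal]
6. n5.wid = false  [terminal]
7. n6.wid = true  [terminal]
8. n3.fin = false  [A.env > 15]
9. n7.live = 23  [23]
10. n8.hot = true  [terminal]
11. n9.pre = 19  [terminal]
12. n10.wid = false  [terminal]
13. n7.off = 14  [c.pre - 5]
14. n2.wid = "wv"  ["wv"]
15. n2.mk = 12  [12]
16. n2.lab = 23  [D.off + 9]
17. n2.depth = true  [D.off > 13]
18. n0.wid = "vz"  ["vz"]
19. n0.mk = -4  [S₁.lab - 27]
20. n0.lab = 15  [S₁.lab + S₁.mk - 20]
21. n0.depth = true  [S₁.lab == 23]

15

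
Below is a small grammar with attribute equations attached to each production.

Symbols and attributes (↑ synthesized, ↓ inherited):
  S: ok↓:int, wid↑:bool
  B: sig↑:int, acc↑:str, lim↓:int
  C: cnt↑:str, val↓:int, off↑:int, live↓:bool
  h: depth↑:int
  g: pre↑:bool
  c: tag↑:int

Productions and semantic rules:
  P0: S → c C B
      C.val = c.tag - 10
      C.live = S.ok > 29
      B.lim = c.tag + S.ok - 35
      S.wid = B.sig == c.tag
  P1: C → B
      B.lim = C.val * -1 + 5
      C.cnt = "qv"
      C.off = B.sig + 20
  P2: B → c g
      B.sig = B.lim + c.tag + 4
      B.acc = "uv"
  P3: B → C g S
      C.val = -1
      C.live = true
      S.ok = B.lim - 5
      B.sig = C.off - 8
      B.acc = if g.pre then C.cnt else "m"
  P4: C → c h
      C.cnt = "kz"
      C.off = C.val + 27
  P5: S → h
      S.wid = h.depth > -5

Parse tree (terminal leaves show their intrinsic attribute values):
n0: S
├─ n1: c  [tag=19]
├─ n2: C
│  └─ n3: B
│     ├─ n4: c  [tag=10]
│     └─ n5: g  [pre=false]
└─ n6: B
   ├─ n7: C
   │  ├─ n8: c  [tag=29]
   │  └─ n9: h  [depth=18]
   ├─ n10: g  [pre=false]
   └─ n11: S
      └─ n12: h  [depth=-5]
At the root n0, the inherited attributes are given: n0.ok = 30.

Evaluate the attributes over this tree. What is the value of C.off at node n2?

30

1. n0.ok = 30  [given at root]
2. n1.tag = 19  [terminal]
3. n2.val = 9  [c.tag - 10]
4. n2.live = true  [S.ok > 29]
5. n3.lim = -4  [C.val * -1 + 5]
6. n4.tag = 10  [terminal]
7. n5.pre = false  [terminal]
8. n3.sig = 10  [B.lim + c.tag + 4]
9. n3.acc = "uv"  ["uv"]
10. n2.cnt = "qv"  ["qv"]
11. n2.off = 30  [B.sig + 20]
12. n6.lim = 14  [c.tag + S.ok - 35]
13. n7.val = -1  [-1]
14. n7.live = true  [true]
15. n8.tag = 29  [terminal]
16. n9.depth = 18  [terminal]
17. n7.cnt = "kz"  ["kz"]
18. n7.off = 26  [C.val + 27]
19. n10.pre = false  [terminal]
20. n11.ok = 9  [B.lim - 5]
21. n12.depth = -5  [terminal]
22. n11.wid = false  [h.depth > -5]
23. n6.sig = 18  [C.off - 8]
24. n6.acc = "m"  [if g.pre then C.cnt else "m"]
25. n0.wid = false  [B.sig == c.tag]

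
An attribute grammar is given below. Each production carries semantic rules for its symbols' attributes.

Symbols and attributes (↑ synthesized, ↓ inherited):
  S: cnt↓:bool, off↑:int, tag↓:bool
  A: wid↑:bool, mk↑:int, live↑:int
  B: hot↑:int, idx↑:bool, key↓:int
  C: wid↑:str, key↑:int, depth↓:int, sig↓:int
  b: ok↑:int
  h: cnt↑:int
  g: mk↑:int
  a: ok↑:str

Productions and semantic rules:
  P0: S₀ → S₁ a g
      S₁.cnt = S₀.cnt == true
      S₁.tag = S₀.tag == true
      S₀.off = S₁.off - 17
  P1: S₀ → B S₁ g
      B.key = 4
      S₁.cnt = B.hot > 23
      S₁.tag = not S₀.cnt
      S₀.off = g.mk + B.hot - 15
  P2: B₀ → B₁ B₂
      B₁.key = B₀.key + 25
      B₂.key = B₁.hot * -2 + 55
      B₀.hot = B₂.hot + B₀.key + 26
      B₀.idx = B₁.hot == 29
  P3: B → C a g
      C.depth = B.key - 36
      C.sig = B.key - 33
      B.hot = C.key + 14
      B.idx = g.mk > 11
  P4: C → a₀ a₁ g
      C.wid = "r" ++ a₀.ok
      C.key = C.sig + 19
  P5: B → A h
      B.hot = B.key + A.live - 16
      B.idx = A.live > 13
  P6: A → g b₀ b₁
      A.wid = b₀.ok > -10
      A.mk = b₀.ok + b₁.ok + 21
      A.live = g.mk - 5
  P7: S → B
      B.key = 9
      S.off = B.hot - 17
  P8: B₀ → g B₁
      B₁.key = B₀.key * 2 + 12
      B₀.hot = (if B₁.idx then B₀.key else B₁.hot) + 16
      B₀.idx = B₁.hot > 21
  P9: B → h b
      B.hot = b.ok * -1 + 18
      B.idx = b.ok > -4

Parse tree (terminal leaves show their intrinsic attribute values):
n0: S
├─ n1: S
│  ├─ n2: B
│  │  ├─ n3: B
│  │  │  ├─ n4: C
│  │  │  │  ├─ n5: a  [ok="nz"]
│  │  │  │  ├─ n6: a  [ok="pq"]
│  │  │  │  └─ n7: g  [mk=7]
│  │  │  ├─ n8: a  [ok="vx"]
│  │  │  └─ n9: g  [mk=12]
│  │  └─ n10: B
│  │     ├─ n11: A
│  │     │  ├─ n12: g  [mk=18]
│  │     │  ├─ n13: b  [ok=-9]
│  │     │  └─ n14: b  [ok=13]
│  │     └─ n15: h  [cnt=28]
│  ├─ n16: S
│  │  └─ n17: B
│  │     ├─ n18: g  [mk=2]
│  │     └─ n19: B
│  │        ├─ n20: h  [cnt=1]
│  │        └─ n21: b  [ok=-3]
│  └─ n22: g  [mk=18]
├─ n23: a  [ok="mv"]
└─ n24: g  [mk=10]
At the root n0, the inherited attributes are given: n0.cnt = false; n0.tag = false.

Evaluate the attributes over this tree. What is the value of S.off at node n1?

1. n0.cnt = false  [given at root]
2. n0.tag = false  [given at root]
3. n1.cnt = false  [S₀.cnt == true]
4. n1.tag = false  [S₀.tag == true]
5. n2.key = 4  [4]
6. n3.key = 29  [B₀.key + 25]
7. n4.depth = -7  [B.key - 36]
8. n4.sig = -4  [B.key - 33]
9. n5.ok = "nz"  [terminal]
10. n6.ok = "pq"  [terminal]
11. n7.mk = 7  [terminal]
12. n4.wid = "rnz"  ["r" ++ a₀.ok]
13. n4.key = 15  [C.sig + 19]
14. n8.ok = "vx"  [terminal]
15. n9.mk = 12  [terminal]
16. n3.hot = 29  [C.key + 14]
17. n3.idx = true  [g.mk > 11]
18. n10.key = -3  [B₁.hot * -2 + 55]
19. n12.mk = 18  [terminal]
20. n13.ok = -9  [terminal]
21. n14.ok = 13  [terminal]
22. n11.wid = true  [b₀.ok > -10]
23. n11.mk = 25  [b₀.ok + b₁.ok + 21]
24. n11.live = 13  [g.mk - 5]
25. n15.cnt = 28  [terminal]
26. n10.hot = -6  [B.key + A.live - 16]
27. n10.idx = false  [A.live > 13]
28. n2.hot = 24  [B₂.hot + B₀.key + 26]
29. n2.idx = true  [B₁.hot == 29]
30. n16.cnt = true  [B.hot > 23]
31. n16.tag = true  [not S₀.cnt]
32. n17.key = 9  [9]
33. n18.mk = 2  [terminal]
34. n19.key = 30  [B₀.key * 2 + 12]
35. n20.cnt = 1  [terminal]
36. n21.ok = -3  [terminal]
37. n19.hot = 21  [b.ok * -1 + 18]
38. n19.idx = true  [b.ok > -4]
39. n17.hot = 25  [(if B₁.idx then B₀.key else B₁.hot) + 16]
40. n17.idx = false  [B₁.hot > 21]
41. n16.off = 8  [B.hot - 17]
42. n22.mk = 18  [terminal]
43. n1.off = 27  [g.mk + B.hot - 15]
44. n23.ok = "mv"  [terminal]
45. n24.mk = 10  [terminal]
46. n0.off = 10  [S₁.off - 17]

27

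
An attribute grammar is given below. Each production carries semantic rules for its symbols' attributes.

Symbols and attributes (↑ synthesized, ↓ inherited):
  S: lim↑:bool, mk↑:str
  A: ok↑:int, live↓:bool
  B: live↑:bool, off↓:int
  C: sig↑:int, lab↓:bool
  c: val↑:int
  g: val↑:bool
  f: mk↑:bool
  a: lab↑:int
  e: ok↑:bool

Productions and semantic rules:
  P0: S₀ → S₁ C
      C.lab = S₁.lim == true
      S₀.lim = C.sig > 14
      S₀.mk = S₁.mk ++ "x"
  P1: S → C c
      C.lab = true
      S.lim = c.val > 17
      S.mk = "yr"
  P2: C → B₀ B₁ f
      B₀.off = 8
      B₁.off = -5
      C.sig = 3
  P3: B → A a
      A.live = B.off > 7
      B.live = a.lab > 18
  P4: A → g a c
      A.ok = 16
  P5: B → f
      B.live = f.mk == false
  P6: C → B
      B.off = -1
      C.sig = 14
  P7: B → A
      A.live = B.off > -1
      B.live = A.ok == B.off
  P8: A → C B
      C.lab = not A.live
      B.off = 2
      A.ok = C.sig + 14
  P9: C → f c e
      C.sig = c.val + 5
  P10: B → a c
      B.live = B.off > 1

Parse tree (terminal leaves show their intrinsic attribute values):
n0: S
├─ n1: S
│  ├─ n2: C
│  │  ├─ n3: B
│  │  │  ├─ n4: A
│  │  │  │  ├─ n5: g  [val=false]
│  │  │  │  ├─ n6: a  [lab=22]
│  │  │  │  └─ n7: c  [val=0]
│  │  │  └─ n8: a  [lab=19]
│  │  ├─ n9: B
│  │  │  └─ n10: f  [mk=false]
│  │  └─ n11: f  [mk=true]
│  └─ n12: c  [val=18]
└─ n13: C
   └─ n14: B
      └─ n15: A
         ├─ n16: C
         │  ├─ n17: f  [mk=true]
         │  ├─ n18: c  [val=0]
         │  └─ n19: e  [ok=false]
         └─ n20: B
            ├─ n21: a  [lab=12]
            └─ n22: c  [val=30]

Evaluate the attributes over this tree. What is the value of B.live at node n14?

false

1. n2.lab = true  [true]
2. n3.off = 8  [8]
3. n4.live = true  [B.off > 7]
4. n5.val = false  [terminal]
5. n6.lab = 22  [terminal]
6. n7.val = 0  [terminal]
7. n4.ok = 16  [16]
8. n8.lab = 19  [terminal]
9. n3.live = true  [a.lab > 18]
10. n9.off = -5  [-5]
11. n10.mk = false  [terminal]
12. n9.live = true  [f.mk == false]
13. n11.mk = true  [terminal]
14. n2.sig = 3  [3]
15. n12.val = 18  [terminal]
16. n1.lim = true  [c.val > 17]
17. n1.mk = "yr"  ["yr"]
18. n13.lab = true  [S₁.lim == true]
19. n14.off = -1  [-1]
20. n15.live = false  [B.off > -1]
21. n16.lab = true  [not A.live]
22. n17.mk = true  [terminal]
23. n18.val = 0  [terminal]
24. n19.ok = false  [terminal]
25. n16.sig = 5  [c.val + 5]
26. n20.off = 2  [2]
27. n21.lab = 12  [terminal]
28. n22.val = 30  [terminal]
29. n20.live = true  [B.off > 1]
30. n15.ok = 19  [C.sig + 14]
31. n14.live = false  [A.ok == B.off]
32. n13.sig = 14  [14]
33. n0.lim = false  [C.sig > 14]
34. n0.mk = "yrx"  [S₁.mk ++ "x"]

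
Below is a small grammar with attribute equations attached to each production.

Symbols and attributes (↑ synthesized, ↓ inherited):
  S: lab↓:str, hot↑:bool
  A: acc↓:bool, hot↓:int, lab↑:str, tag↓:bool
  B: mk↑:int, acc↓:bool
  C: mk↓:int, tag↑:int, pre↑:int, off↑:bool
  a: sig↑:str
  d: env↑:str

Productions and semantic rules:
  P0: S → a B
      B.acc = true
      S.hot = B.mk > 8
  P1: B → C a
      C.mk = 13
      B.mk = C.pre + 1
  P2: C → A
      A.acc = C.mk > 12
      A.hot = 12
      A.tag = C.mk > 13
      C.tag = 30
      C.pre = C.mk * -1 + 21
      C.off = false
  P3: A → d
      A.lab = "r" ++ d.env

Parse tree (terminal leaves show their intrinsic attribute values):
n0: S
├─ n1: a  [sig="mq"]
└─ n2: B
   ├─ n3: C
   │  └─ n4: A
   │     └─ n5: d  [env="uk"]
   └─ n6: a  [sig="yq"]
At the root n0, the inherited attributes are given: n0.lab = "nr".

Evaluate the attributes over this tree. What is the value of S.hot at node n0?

true

1. n0.lab = "nr"  [given at root]
2. n1.sig = "mq"  [terminal]
3. n2.acc = true  [true]
4. n3.mk = 13  [13]
5. n4.acc = true  [C.mk > 12]
6. n4.hot = 12  [12]
7. n4.tag = false  [C.mk > 13]
8. n5.env = "uk"  [terminal]
9. n4.lab = "ruk"  ["r" ++ d.env]
10. n3.tag = 30  [30]
11. n3.pre = 8  [C.mk * -1 + 21]
12. n3.off = false  [false]
13. n6.sig = "yq"  [terminal]
14. n2.mk = 9  [C.pre + 1]
15. n0.hot = true  [B.mk > 8]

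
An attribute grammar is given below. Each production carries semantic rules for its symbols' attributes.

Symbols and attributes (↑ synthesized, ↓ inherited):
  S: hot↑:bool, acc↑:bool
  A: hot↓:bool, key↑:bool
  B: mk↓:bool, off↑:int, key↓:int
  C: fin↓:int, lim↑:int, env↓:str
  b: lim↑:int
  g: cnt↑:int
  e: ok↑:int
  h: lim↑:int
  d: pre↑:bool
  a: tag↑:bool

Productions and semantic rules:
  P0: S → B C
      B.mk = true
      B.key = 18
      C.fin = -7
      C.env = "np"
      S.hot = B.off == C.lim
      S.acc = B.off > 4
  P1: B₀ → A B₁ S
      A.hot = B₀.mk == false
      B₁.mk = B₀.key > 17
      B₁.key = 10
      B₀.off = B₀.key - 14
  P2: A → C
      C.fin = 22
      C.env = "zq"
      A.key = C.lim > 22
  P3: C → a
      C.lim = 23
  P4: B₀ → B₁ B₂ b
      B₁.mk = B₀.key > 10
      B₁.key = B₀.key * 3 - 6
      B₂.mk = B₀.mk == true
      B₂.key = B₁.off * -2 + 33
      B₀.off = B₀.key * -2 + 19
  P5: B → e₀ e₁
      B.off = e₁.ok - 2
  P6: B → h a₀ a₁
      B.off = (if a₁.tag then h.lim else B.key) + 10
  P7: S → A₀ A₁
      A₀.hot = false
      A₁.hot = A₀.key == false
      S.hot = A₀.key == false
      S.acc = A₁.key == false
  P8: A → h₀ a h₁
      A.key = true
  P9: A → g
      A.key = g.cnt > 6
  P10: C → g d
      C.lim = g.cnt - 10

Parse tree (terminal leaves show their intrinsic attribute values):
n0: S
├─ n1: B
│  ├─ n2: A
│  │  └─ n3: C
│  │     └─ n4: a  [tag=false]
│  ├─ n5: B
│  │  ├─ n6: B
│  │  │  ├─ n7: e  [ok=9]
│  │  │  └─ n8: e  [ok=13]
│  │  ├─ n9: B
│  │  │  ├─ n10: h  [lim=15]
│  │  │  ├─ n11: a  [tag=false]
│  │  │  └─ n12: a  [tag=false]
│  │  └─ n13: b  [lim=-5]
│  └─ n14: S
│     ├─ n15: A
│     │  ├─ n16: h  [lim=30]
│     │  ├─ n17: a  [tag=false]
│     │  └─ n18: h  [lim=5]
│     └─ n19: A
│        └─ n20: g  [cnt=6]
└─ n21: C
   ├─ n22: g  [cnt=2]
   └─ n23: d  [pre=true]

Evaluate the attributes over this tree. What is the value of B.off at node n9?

21

1. n1.mk = true  [true]
2. n1.key = 18  [18]
3. n2.hot = false  [B₀.mk == false]
4. n3.fin = 22  [22]
5. n3.env = "zq"  ["zq"]
6. n4.tag = false  [terminal]
7. n3.lim = 23  [23]
8. n2.key = true  [C.lim > 22]
9. n5.mk = true  [B₀.key > 17]
10. n5.key = 10  [10]
11. n6.mk = false  [B₀.key > 10]
12. n6.key = 24  [B₀.key * 3 - 6]
13. n7.ok = 9  [terminal]
14. n8.ok = 13  [terminal]
15. n6.off = 11  [e₁.ok - 2]
16. n9.mk = true  [B₀.mk == true]
17. n9.key = 11  [B₁.off * -2 + 33]
18. n10.lim = 15  [terminal]
19. n11.tag = false  [terminal]
20. n12.tag = false  [terminal]
21. n9.off = 21  [(if a₁.tag then h.lim else B.key) + 10]
22. n13.lim = -5  [terminal]
23. n5.off = -1  [B₀.key * -2 + 19]
24. n15.hot = false  [false]
25. n16.lim = 30  [terminal]
26. n17.tag = false  [terminal]
27. n18.lim = 5  [terminal]
28. n15.key = true  [true]
29. n19.hot = false  [A₀.key == false]
30. n20.cnt = 6  [terminal]
31. n19.key = false  [g.cnt > 6]
32. n14.hot = false  [A₀.key == false]
33. n14.acc = true  [A₁.key == false]
34. n1.off = 4  [B₀.key - 14]
35. n21.fin = -7  [-7]
36. n21.env = "np"  ["np"]
37. n22.cnt = 2  [terminal]
38. n23.pre = true  [terminal]
39. n21.lim = -8  [g.cnt - 10]
40. n0.hot = false  [B.off == C.lim]
41. n0.acc = false  [B.off > 4]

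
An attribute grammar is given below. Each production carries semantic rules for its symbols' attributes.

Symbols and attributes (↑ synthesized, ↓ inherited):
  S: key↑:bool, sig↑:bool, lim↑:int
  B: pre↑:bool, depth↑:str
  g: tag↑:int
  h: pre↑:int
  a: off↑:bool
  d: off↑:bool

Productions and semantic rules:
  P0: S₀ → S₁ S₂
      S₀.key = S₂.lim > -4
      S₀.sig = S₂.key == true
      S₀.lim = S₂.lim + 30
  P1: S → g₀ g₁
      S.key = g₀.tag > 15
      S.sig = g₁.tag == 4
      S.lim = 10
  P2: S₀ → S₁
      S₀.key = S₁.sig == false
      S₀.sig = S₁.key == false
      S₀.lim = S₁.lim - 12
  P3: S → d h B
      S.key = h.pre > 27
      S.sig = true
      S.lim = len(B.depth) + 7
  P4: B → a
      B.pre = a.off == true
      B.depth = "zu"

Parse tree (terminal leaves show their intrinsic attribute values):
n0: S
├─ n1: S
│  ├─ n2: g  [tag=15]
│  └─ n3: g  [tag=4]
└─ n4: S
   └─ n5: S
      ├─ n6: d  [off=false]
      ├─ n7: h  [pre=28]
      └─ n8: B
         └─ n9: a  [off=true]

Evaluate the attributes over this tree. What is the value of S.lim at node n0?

1. n2.tag = 15  [terminal]
2. n3.tag = 4  [terminal]
3. n1.key = false  [g₀.tag > 15]
4. n1.sig = true  [g₁.tag == 4]
5. n1.lim = 10  [10]
6. n6.off = false  [terminal]
7. n7.pre = 28  [terminal]
8. n9.off = true  [terminal]
9. n8.pre = true  [a.off == true]
10. n8.depth = "zu"  ["zu"]
11. n5.key = true  [h.pre > 27]
12. n5.sig = true  [true]
13. n5.lim = 9  [len(B.depth) + 7]
14. n4.key = false  [S₁.sig == false]
15. n4.sig = false  [S₁.key == false]
16. n4.lim = -3  [S₁.lim - 12]
17. n0.key = true  [S₂.lim > -4]
18. n0.sig = false  [S₂.key == true]
19. n0.lim = 27  [S₂.lim + 30]

27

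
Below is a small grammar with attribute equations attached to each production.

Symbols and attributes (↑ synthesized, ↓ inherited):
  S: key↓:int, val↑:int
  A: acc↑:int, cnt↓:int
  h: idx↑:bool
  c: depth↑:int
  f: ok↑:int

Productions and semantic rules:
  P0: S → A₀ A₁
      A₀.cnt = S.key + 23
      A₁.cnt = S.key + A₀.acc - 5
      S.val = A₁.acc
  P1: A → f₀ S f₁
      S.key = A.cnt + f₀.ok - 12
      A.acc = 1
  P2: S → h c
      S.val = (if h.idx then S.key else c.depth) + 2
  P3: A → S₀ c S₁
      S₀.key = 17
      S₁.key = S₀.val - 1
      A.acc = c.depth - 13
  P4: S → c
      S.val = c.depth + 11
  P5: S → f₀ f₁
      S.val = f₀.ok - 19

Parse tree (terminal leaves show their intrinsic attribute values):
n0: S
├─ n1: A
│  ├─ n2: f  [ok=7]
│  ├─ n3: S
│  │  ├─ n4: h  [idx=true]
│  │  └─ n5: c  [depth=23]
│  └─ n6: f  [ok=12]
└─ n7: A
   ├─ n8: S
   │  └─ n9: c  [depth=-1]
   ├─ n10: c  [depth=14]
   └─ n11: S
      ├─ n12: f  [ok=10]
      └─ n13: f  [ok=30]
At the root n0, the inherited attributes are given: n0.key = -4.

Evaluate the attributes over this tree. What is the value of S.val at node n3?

16

1. n0.key = -4  [given at root]
2. n1.cnt = 19  [S.key + 23]
3. n2.ok = 7  [terminal]
4. n3.key = 14  [A.cnt + f₀.ok - 12]
5. n4.idx = true  [terminal]
6. n5.depth = 23  [terminal]
7. n3.val = 16  [(if h.idx then S.key else c.depth) + 2]
8. n6.ok = 12  [terminal]
9. n1.acc = 1  [1]
10. n7.cnt = -8  [S.key + A₀.acc - 5]
11. n8.key = 17  [17]
12. n9.depth = -1  [terminal]
13. n8.val = 10  [c.depth + 11]
14. n10.depth = 14  [terminal]
15. n11.key = 9  [S₀.val - 1]
16. n12.ok = 10  [terminal]
17. n13.ok = 30  [terminal]
18. n11.val = -9  [f₀.ok - 19]
19. n7.acc = 1  [c.depth - 13]
20. n0.val = 1  [A₁.acc]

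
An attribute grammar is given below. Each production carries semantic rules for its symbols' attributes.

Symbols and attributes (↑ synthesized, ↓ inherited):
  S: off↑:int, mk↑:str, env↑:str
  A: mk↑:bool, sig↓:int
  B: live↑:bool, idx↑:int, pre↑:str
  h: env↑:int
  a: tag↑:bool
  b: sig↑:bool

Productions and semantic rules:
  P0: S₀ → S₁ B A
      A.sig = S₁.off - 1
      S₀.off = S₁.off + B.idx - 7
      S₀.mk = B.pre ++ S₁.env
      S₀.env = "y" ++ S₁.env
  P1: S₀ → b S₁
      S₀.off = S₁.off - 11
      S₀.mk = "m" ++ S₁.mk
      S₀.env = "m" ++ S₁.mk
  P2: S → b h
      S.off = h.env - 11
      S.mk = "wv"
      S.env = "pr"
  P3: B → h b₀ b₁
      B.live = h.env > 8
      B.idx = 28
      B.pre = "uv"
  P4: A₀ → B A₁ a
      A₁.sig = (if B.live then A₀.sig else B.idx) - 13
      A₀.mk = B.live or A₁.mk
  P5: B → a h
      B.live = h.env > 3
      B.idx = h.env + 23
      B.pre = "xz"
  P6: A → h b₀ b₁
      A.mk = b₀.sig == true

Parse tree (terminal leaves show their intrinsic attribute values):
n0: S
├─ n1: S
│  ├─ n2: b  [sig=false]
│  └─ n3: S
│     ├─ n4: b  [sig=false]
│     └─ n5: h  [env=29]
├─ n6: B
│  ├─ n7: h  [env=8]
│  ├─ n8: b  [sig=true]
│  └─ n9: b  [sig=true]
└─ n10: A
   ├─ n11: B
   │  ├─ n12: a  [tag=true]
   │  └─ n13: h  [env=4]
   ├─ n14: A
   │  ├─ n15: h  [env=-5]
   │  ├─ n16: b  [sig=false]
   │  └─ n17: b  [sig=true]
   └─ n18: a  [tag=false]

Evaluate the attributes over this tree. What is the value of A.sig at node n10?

6

1. n2.sig = false  [terminal]
2. n4.sig = false  [terminal]
3. n5.env = 29  [terminal]
4. n3.off = 18  [h.env - 11]
5. n3.mk = "wv"  ["wv"]
6. n3.env = "pr"  ["pr"]
7. n1.off = 7  [S₁.off - 11]
8. n1.mk = "mwv"  ["m" ++ S₁.mk]
9. n1.env = "mwv"  ["m" ++ S₁.mk]
10. n7.env = 8  [terminal]
11. n8.sig = true  [terminal]
12. n9.sig = true  [terminal]
13. n6.live = false  [h.env > 8]
14. n6.idx = 28  [28]
15. n6.pre = "uv"  ["uv"]
16. n10.sig = 6  [S₁.off - 1]
17. n12.tag = true  [terminal]
18. n13.env = 4  [terminal]
19. n11.live = true  [h.env > 3]
20. n11.idx = 27  [h.env + 23]
21. n11.pre = "xz"  ["xz"]
22. n14.sig = -7  [(if B.live then A₀.sig else B.idx) - 13]
23. n15.env = -5  [terminal]
24. n16.sig = false  [terminal]
25. n17.sig = true  [terminal]
26. n14.mk = false  [b₀.sig == true]
27. n18.tag = false  [terminal]
28. n10.mk = true  [B.live or A₁.mk]
29. n0.off = 28  [S₁.off + B.idx - 7]
30. n0.mk = "uvmwv"  [B.pre ++ S₁.env]
31. n0.env = "ymwv"  ["y" ++ S₁.env]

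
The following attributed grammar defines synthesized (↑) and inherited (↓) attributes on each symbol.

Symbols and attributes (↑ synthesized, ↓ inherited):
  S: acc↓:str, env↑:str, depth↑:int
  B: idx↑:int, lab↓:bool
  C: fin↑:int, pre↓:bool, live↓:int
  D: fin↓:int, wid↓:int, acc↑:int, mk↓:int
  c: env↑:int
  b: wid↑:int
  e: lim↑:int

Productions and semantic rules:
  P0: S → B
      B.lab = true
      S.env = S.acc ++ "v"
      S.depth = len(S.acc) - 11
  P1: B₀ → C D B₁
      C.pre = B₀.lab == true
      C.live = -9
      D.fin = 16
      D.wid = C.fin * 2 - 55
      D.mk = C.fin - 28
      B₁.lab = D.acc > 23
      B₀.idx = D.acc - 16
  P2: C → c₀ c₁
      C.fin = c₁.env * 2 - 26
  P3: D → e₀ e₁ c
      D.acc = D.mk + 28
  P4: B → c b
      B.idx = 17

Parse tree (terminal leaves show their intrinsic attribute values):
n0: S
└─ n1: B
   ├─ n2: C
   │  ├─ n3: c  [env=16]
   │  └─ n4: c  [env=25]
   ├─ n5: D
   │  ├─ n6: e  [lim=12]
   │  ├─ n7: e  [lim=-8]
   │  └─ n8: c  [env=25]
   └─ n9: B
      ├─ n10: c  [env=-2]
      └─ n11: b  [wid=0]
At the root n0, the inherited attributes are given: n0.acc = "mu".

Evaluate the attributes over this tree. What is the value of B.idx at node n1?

1. n0.acc = "mu"  [given at root]
2. n1.lab = true  [true]
3. n2.pre = true  [B₀.lab == true]
4. n2.live = -9  [-9]
5. n3.env = 16  [terminal]
6. n4.env = 25  [terminal]
7. n2.fin = 24  [c₁.env * 2 - 26]
8. n5.fin = 16  [16]
9. n5.wid = -7  [C.fin * 2 - 55]
10. n5.mk = -4  [C.fin - 28]
11. n6.lim = 12  [terminal]
12. n7.lim = -8  [terminal]
13. n8.env = 25  [terminal]
14. n5.acc = 24  [D.mk + 28]
15. n9.lab = true  [D.acc > 23]
16. n10.env = -2  [terminal]
17. n11.wid = 0  [terminal]
18. n9.idx = 17  [17]
19. n1.idx = 8  [D.acc - 16]
20. n0.env = "muv"  [S.acc ++ "v"]
21. n0.depth = -9  [len(S.acc) - 11]

8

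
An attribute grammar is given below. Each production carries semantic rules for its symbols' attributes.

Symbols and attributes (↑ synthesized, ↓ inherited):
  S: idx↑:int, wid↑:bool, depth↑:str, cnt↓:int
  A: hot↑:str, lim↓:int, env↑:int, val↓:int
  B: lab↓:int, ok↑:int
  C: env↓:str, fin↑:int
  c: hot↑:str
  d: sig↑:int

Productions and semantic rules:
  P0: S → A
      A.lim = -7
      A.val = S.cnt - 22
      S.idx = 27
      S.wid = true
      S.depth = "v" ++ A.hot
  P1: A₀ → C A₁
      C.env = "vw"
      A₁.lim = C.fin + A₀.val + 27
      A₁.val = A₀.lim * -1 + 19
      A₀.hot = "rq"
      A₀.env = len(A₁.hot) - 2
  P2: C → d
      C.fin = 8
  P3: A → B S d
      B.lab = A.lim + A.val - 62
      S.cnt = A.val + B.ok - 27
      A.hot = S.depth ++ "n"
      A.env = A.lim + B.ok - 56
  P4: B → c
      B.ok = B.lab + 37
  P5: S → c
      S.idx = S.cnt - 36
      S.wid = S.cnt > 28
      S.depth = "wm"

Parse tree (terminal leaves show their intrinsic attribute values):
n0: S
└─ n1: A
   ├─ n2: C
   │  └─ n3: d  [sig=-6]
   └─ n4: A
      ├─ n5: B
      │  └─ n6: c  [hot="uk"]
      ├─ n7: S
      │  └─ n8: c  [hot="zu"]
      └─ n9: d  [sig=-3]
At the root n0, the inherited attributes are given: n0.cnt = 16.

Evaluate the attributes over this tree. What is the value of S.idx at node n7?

1. n0.cnt = 16  [given at root]
2. n1.lim = -7  [-7]
3. n1.val = -6  [S.cnt - 22]
4. n2.env = "vw"  ["vw"]
5. n3.sig = -6  [terminal]
6. n2.fin = 8  [8]
7. n4.lim = 29  [C.fin + A₀.val + 27]
8. n4.val = 26  [A₀.lim * -1 + 19]
9. n5.lab = -7  [A.lim + A.val - 62]
10. n6.hot = "uk"  [terminal]
11. n5.ok = 30  [B.lab + 37]
12. n7.cnt = 29  [A.val + B.ok - 27]
13. n8.hot = "zu"  [terminal]
14. n7.idx = -7  [S.cnt - 36]
15. n7.wid = true  [S.cnt > 28]
16. n7.depth = "wm"  ["wm"]
17. n9.sig = -3  [terminal]
18. n4.hot = "wmn"  [S.depth ++ "n"]
19. n4.env = 3  [A.lim + B.ok - 56]
20. n1.hot = "rq"  ["rq"]
21. n1.env = 1  [len(A₁.hot) - 2]
22. n0.idx = 27  [27]
23. n0.wid = true  [true]
24. n0.depth = "vrq"  ["v" ++ A.hot]

-7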